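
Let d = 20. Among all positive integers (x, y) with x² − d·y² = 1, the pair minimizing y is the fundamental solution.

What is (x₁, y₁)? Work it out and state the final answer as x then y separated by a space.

9 2

√20 = [4; 2,8, …], period ℓ=2 (even) → k=1
step 0: (4, 1)  from 4·(1,0) + (0,1)
step 1: (9, 2)  from 2·(4,1) + (1,0)
fundamental: x₁=9, y₁=2  (since 81 − 20·4 = 1)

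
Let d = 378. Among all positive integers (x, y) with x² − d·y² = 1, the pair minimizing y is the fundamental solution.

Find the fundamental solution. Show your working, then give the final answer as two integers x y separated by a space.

8749 450

√378 → a₀=19, period (2,3,1,4,1,3,2,38); ℓ=8 even so k=7
k=0  a_k=19  p_k/q_k = 19/1
k=1  a_k=2  p_k/q_k = 39/2
…
k=3  a_k=1  p_k/q_k = 175/9
k=4  a_k=4  p_k/q_k = 836/43
k=5  a_k=1  p_k/q_k = 1011/52
k=6  a_k=3  p_k/q_k = 3869/199
k=7  a_k=2  p_k/q_k = 8749/450
→ (8749, 450).  Check: 8749²=76545001, 378·450²=76545000, difference 1.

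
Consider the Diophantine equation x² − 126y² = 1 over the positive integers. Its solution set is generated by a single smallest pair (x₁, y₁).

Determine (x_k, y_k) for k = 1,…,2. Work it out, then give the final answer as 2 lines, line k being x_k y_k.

d=126: √d = [11; 4,2,4,22] (ℓ=4, even), read p_3/q_3
k=0  a_k=11  p_k/q_k = 11/1
k=1  a_k=4  p_k/q_k = 45/4
k=2  a_k=2  p_k/q_k = 101/9
k=3  a_k=4  p_k/q_k = 449/40
(x₁, y₁) = (449, 40);  449² − 126·40² = 1 ✓
k=2:  x_2 = 449·449+126·40·40 = 403201,  y_2 = 449·40+40·449 = 35920

449 40
403201 35920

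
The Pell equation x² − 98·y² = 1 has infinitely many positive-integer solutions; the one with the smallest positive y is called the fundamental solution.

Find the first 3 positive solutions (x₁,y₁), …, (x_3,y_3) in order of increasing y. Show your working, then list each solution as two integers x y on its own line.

99 10
19601 1980
3880899 392030

[9; 1,8,1,18] for √98; ℓ=4 ⇒ convergent index 3
k=0  a_k=9  p_k/q_k = 9/1
…
k=2  a_k=8  p_k/q_k = 89/9
k=3  a_k=1  p_k/q_k = 99/10
fundamental: x₁=99, y₁=10  (since 9801 − 98·100 = 1)
n=2: (99,10)∘(99,10) = (99·99+98·10·10, 99·10+10·99) = (19601,1980)
n=3: (19601,1980)∘(99,10) = (99·19601+98·10·1980, 99·1980+10·19601) = (3880899,392030)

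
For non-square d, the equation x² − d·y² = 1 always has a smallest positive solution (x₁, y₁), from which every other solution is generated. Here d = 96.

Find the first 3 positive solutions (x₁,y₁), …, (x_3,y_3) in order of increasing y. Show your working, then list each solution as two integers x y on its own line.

√96 = [9; 1,3,1,18, …], period ℓ=4 (even) → k=3
step 0: (9, 1)  from 9·(1,0) + (0,1)
…
step 2: (39, 4)  from 3·(10,1) + (9,1)
step 3: (49, 5)  from 1·(39,4) + (10,1)
(x₁, y₁) = (49, 5);  49² − 96·5² = 1 ✓
(x_2, y_2) = (49·49 + 96·5·5, 49·5 + 5·49) = (4801, 490)
(x_3, y_3) = (49·4801 + 96·5·490, 49·490 + 5·4801) = (470449, 48015)

49 5
4801 490
470449 48015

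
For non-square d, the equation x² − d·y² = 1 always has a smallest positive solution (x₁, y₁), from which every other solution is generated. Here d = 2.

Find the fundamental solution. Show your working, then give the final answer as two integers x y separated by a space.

√2 = [1; 2, …], period ℓ=1 (odd) → k=1
k=0  a_k=1  p_k/q_k = 1/1
k=1  a_k=2  p_k/q_k = 3/2
→ (3, 2).  Check: 3²=9, 2·2²=8, difference 1.

3 2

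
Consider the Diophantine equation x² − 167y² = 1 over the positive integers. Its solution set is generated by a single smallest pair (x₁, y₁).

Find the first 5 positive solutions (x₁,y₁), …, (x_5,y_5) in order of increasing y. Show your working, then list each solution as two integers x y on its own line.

√167 = [12; 1,11,1,24, …], period ℓ=4 (even) → k=3
k=0  a_k=12  p_k/q_k = 12/1
k=1  a_k=1  p_k/q_k = 13/1
k=2  a_k=11  p_k/q_k = 155/12
k=3  a_k=1  p_k/q_k = 168/13
fundamental: x₁=168, y₁=13  (since 28224 − 167·169 = 1)
(x_2, y_2) = (168·168 + 167·13·13, 168·13 + 13·168) = (56447, 4368)
(x_3, y_3) = (168·56447 + 167·13·4368, 168·4368 + 13·56447) = (18966024, 1467635)
(x_4, y_4) = (168·18966024 + 167·13·1467635, 168·1467635 + 13·18966024) = (6372527617, 493120992)
(x_5, y_5) = (168·6372527617 + 167·13·493120992, 168·493120992 + 13·6372527617) = (2141150313288, 165687185677)

168 13
56447 4368
18966024 1467635
6372527617 493120992
2141150313288 165687185677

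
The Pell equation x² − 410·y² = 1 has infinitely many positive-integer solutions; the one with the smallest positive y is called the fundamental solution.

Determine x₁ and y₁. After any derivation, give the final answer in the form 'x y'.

[20; 4,40] for √410; ℓ=2 ⇒ convergent index 1
i=0: a=20 ⇒ p=20, q=1
i=1: a=4 ⇒ p=81, q=4
fundamental: x₁=81, y₁=4  (since 6561 − 410·16 = 1)

81 4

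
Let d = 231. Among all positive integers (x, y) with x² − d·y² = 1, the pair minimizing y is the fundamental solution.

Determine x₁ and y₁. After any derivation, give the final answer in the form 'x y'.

√231 → a₀=15, period (5,30); ℓ=2 even so k=1
k=0  a_k=15  p_k/q_k = 15/1
k=1  a_k=5  p_k/q_k = 76/5
(x₁, y₁) = (76, 5);  76² − 231·5² = 1 ✓

76 5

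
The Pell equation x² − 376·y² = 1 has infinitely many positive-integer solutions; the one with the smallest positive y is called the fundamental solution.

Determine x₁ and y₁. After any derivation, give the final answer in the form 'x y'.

√376 = [19; 2,1,1,3,1,…,1,2,38, …], period ℓ=16 (even) → k=15
step 0: (19, 1)  from 19·(1,0) + (0,1)
step 1: (39, 2)  from 2·(19,1) + (1,0)
step 2: (58, 3)  from 1·(39,2) + (19,1)
step 3: (97, 5)  from 1·(58,3) + (39,2)
step 4: (349, 18)  from 3·(97,5) + (58,3)
step 5: (446, 23)  from 1·(349,18) + (97,5)
…
step 7: (2928, 151)  from 2·(1241,64) + (446,23)
…
step 11: (99455, 5129)  from 1·(70621,3642) + (28834,1487)
step 12: (368986, 19029)  from 3·(99455,5129) + (70621,3642)
…
step 14: (837427, 43187)  from 1·(468441,24158) + (368986,19029)
step 15: (2143295, 110532)  from 2·(837427,43187) + (468441,24158)
(x₁, y₁) = (2143295, 110532);  2143295² − 376·110532² = 1 ✓

2143295 110532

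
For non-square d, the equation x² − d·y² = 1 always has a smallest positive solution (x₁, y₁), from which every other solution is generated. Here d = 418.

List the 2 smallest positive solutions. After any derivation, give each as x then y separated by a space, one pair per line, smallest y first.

33857 1656
2292592897 112134384

√418 = [20; 2,4,20,4,2,40, …], period ℓ=6 (even) → k=5
step 0: (20, 1)  from 20·(1,0) + (0,1)
…
step 2: (184, 9)  from 4·(41,2) + (20,1)
…
step 4: (15068, 737)  from 4·(3721,182) + (184,9)
step 5: (33857, 1656)  from 2·(15068,737) + (3721,182)
→ (33857, 1656).  Check: 33857²=1146296449, 418·1656²=1146296448, difference 1.
(33857+1656√418)^2 = 2292592897 + 112134384√418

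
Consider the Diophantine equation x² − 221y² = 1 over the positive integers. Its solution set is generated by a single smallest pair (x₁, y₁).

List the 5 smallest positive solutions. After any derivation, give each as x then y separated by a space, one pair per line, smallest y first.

1665 112
5544449 372960
18463013505 1241956688
61481829427201 4135715398080
204734473529565825 13771931033649712

√221 → a₀=14, period (1,6,2,6,1,28); ℓ=6 even so k=5
a_0=14:  p_0=14·1+0=14,  q_0=14·0+1=1
…
a_4=6:  p_4=6·223+104=1442,  q_4=6·15+7=97
a_5=1:  p_5=1·1442+223=1665,  q_5=1·97+15=112
(x₁, y₁) = (1665, 112);  1665² − 221·112² = 1 ✓
(x_2, y_2) = (1665·1665 + 221·112·112, 1665·112 + 112·1665) = (5544449, 372960)
(x_3, y_3) = (1665·5544449 + 221·112·372960, 1665·372960 + 112·5544449) = (18463013505, 1241956688)
(x_4, y_4) = (1665·18463013505 + 221·112·1241956688, 1665·1241956688 + 112·18463013505) = (61481829427201, 4135715398080)
(x_5, y_5) = (1665·61481829427201 + 221·112·4135715398080, 1665·4135715398080 + 112·61481829427201) = (204734473529565825, 13771931033649712)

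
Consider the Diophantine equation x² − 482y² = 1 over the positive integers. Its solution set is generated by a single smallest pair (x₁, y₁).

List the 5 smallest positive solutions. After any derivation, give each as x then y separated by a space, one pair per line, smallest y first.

d=482: √d = [21; 1,20,1,42] (ℓ=4, even), read p_3/q_3
step 0: (21, 1)  from 21·(1,0) + (0,1)
step 1: (22, 1)  from 1·(21,1) + (1,0)
step 2: (461, 21)  from 20·(22,1) + (21,1)
step 3: (483, 22)  from 1·(461,21) + (22,1)
fundamental: x₁=483, y₁=22  (since 233289 − 482·484 = 1)
n=2: (483,22)∘(483,22) = (483·483+482·22·22, 483·22+22·483) = (466577,21252)
n=3: (466577,21252)∘(483,22) = (483·466577+482·22·21252, 483·21252+22·466577) = (450712899,20529410)
n=4: (450712899,20529410)∘(483,22) = (483·450712899+482·22·20529410, 483·20529410+22·450712899) = (435388193857,19831388808)
n=5: (435388193857,19831388808)∘(483,22) = (483·435388193857+482·22·19831388808, 483·19831388808+22·435388193857) = (420584544552963,19157101059118)

483 22
466577 21252
450712899 20529410
435388193857 19831388808
420584544552963 19157101059118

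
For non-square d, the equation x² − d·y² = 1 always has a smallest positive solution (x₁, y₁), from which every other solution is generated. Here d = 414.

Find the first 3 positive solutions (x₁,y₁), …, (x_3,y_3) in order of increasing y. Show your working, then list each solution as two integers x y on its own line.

24335 1196
1184384449 58209320
57643991108495 2833047603204

d=414: √d = [20; 2,1,7,2,7,1,2,40] (ℓ=8, even), read p_7/q_7
a_0=20:  p_0=20·1+0=20,  q_0=20·0+1=1
…
a_2=1:  p_2=1·41+20=61,  q_2=1·2+1=3
a_3=7:  p_3=7·61+41=468,  q_3=7·3+2=23
a_4=2:  p_4=2·468+61=997,  q_4=2·23+3=49
…
a_6=1:  p_6=1·7447+997=8444,  q_6=1·366+49=415
a_7=2:  p_7=2·8444+7447=24335,  q_7=2·415+366=1196
fundamental: x₁=24335, y₁=1196  (since 592192225 − 414·1430416 = 1)
n=2: (24335,1196)∘(24335,1196) = (24335·24335+414·1196·1196, 24335·1196+1196·24335) = (1184384449,58209320)
n=3: (1184384449,58209320)∘(24335,1196) = (24335·1184384449+414·1196·58209320, 24335·58209320+1196·1184384449) = (57643991108495,2833047603204)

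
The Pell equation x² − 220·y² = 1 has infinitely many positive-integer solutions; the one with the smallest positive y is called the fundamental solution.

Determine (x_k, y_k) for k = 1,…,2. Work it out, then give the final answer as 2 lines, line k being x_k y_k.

89 6
15841 1068

√220 = [14; 1,4,1,28, …], period ℓ=4 (even) → k=3
step 0: (14, 1)  from 14·(1,0) + (0,1)
…
step 2: (74, 5)  from 4·(15,1) + (14,1)
step 3: (89, 6)  from 1·(74,5) + (15,1)
(x₁, y₁) = (89, 6);  89² − 220·6² = 1 ✓
k=2:  x_2 = 89·89+220·6·6 = 15841,  y_2 = 89·6+6·89 = 1068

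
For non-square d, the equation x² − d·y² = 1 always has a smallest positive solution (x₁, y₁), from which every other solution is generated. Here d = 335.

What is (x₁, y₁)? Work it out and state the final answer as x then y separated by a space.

604 33

√335 → a₀=18, period (3,3,3,36); ℓ=4 even so k=3
k=0  a_k=18  p_k/q_k = 18/1
k=1  a_k=3  p_k/q_k = 55/3
k=2  a_k=3  p_k/q_k = 183/10
k=3  a_k=3  p_k/q_k = 604/33
→ (604, 33).  Check: 604²=364816, 335·33²=364815, difference 1.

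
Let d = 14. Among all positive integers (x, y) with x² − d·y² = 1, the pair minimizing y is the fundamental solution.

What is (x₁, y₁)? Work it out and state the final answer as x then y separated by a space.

15 4

[3; 1,2,1,6] for √14; ℓ=4 ⇒ convergent index 3
i=0: a=3 ⇒ p=3, q=1
i=1: a=1 ⇒ p=4, q=1
i=2: a=2 ⇒ p=11, q=3
i=3: a=1 ⇒ p=15, q=4
fundamental: x₁=15, y₁=4  (since 225 − 14·16 = 1)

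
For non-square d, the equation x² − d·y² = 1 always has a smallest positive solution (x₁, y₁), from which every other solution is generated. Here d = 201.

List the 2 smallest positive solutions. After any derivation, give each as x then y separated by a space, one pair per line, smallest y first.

515095 36332
530645718049 37428863080

√201 → a₀=14, period (5,1,1,1,2,…,1,5,28); ℓ=14 even so k=13
k=0  a_k=14  p_k/q_k = 14/1
k=1  a_k=5  p_k/q_k = 71/5
k=2  a_k=1  p_k/q_k = 85/6
k=3  a_k=1  p_k/q_k = 156/11
k=4  a_k=1  p_k/q_k = 241/17
k=5  a_k=2  p_k/q_k = 638/45
k=6  a_k=1  p_k/q_k = 879/62
k=7  a_k=8  p_k/q_k = 7670/541
…
k=9  a_k=2  p_k/q_k = 24768/1747
k=10  a_k=1  p_k/q_k = 33317/2350
k=11  a_k=1  p_k/q_k = 58085/4097
k=12  a_k=1  p_k/q_k = 91402/6447
k=13  a_k=5  p_k/q_k = 515095/36332
→ (515095, 36332).  Check: 515095²=265322859025, 201·36332²=265322859024, difference 1.
k=2:  x_2 = 515095·515095+201·36332·36332 = 530645718049,  y_2 = 515095·36332+36332·515095 = 37428863080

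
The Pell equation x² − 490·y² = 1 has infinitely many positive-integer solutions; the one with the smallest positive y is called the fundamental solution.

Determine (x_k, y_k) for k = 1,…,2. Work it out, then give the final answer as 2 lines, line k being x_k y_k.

√490 = [22; 7,2,1,4,4,4,1,2,7,44, …], period ℓ=10 (even) → k=9
a_0=22:  p_0=22·1+0=22,  q_0=22·0+1=1
a_1=7:  p_1=7·22+1=155,  q_1=7·1+0=7
…
a_3=1:  p_3=1·332+155=487,  q_3=1·15+7=22
a_4=4:  p_4=4·487+332=2280,  q_4=4·22+15=103
…
a_6=4:  p_6=4·9607+2280=40708,  q_6=4·434+103=1839
a_7=1:  p_7=1·40708+9607=50315,  q_7=1·1839+434=2273
a_8=2:  p_8=2·50315+40708=141338,  q_8=2·2273+1839=6385
a_9=7:  p_9=7·141338+50315=1039681,  q_9=7·6385+2273=46968
(x₁, y₁) = (1039681, 46968);  1039681² − 490·46968² = 1 ✓
(x_2, y_2) = (1039681·1039681 + 490·46968·46968, 1039681·46968 + 46968·1039681) = (2161873163521, 97663474416)

1039681 46968
2161873163521 97663474416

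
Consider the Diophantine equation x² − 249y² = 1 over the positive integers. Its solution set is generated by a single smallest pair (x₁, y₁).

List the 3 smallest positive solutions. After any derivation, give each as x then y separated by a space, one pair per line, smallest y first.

8553815 542076
146335502108449 9273635639880
2503453625935556812055 158649927281879742324

√249 → a₀=15, period (1,3,1,1,5,…,3,1,30); ℓ=16 even so k=15
i=0: a=15 ⇒ p=15, q=1
i=1: a=1 ⇒ p=16, q=1
i=2: a=3 ⇒ p=63, q=4
i=3: a=1 ⇒ p=79, q=5
…
i=5: a=5 ⇒ p=789, q=50
…
i=7: a=3 ⇒ p=3582, q=227
…
i=11: a=5 ⇒ p=866765, q=54929
…
i=13: a=1 ⇒ p=1884116, q=119401
i=14: a=3 ⇒ p=6669699, q=422675
i=15: a=1 ⇒ p=8553815, q=542076
fundamental: x₁=8553815, y₁=542076  (since 73167751054225 − 249·293846389776 = 1)
n=2: (8553815,542076)∘(8553815,542076) = (8553815·8553815+249·542076·542076, 8553815·542076+542076·8553815) = (146335502108449,9273635639880)
n=3: (146335502108449,9273635639880)∘(8553815,542076) = (8553815·146335502108449+249·542076·9273635639880, 8553815·9273635639880+542076·146335502108449) = (2503453625935556812055,158649927281879742324)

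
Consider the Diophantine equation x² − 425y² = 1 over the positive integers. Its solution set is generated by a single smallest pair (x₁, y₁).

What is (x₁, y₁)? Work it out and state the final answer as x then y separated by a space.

143649 6968

d=425: √d = [20; 1,1,1,1,1,1,40] (ℓ=7, odd), read p_13/q_13
a_0=20:  p_0=20·1+0=20,  q_0=20·0+1=1
a_1=1:  p_1=1·20+1=21,  q_1=1·1+0=1
…
a_7=40:  p_7=40·268+165=10885,  q_7=40·13+8=528
…
a_9=1:  p_9=1·11153+10885=22038,  q_9=1·541+528=1069
a_10=1:  p_10=1·22038+11153=33191,  q_10=1·1069+541=1610
…
a_12=1:  p_12=1·55229+33191=88420,  q_12=1·2679+1610=4289
a_13=1:  p_13=1·88420+55229=143649,  q_13=1·4289+2679=6968
fundamental: x₁=143649, y₁=6968  (since 20635035201 − 425·48553024 = 1)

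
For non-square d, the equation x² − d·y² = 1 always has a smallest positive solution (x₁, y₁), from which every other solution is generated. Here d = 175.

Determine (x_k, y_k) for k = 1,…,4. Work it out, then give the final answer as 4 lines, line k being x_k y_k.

2024 153
8193151 619344
33165873224 2507104359
134255446617601 10148757825888

d=175: √d = [13; 4,2,1,2,4,26] (ℓ=6, even), read p_5/q_5
k=0  a_k=13  p_k/q_k = 13/1
…
k=2  a_k=2  p_k/q_k = 119/9
…
k=4  a_k=2  p_k/q_k = 463/35
k=5  a_k=4  p_k/q_k = 2024/153
→ (2024, 153).  Check: 2024²=4096576, 175·153²=4096575, difference 1.
(x_2, y_2) = (2024·2024 + 175·153·153, 2024·153 + 153·2024) = (8193151, 619344)
(x_3, y_3) = (2024·8193151 + 175·153·619344, 2024·619344 + 153·8193151) = (33165873224, 2507104359)
(x_4, y_4) = (2024·33165873224 + 175·153·2507104359, 2024·2507104359 + 153·33165873224) = (134255446617601, 10148757825888)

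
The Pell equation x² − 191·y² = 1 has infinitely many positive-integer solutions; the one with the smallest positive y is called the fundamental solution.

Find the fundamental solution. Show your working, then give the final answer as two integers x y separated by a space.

8994000 650783

[13; 1,4,1,1,3,…,4,1,26] for √191; ℓ=16 ⇒ convergent index 15
k=0  a_k=13  p_k/q_k = 13/1
k=1  a_k=1  p_k/q_k = 14/1
…
k=3  a_k=1  p_k/q_k = 83/6
k=4  a_k=1  p_k/q_k = 152/11
…
k=6  a_k=2  p_k/q_k = 1230/89
k=7  a_k=2  p_k/q_k = 2999/217
k=8  a_k=13  p_k/q_k = 40217/2910
k=9  a_k=2  p_k/q_k = 83433/6037
k=10  a_k=2  p_k/q_k = 207083/14984
…
k=12  a_k=1  p_k/q_k = 911765/65973
k=13  a_k=1  p_k/q_k = 1616447/116962
k=14  a_k=4  p_k/q_k = 7377553/533821
k=15  a_k=1  p_k/q_k = 8994000/650783
fundamental: x₁=8994000, y₁=650783  (since 80892036000000 − 191·423518513089 = 1)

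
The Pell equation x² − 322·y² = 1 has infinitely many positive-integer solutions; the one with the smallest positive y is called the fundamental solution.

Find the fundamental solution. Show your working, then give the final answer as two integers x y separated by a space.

√322 → a₀=17, period (1,16,1,34); ℓ=4 even so k=3
k=0  a_k=17  p_k/q_k = 17/1
…
k=2  a_k=16  p_k/q_k = 305/17
k=3  a_k=1  p_k/q_k = 323/18
(x₁, y₁) = (323, 18);  323² − 322·18² = 1 ✓

323 18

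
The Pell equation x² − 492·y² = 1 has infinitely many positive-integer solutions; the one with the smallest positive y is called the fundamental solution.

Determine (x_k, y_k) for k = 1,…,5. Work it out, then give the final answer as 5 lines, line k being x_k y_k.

29767 1342
1772148577 79894628
105503093353351 4756446782010
6281021157926249857 283170302640288712
373934313510478265633287 16858260792630501398198

√492 → a₀=22, period (5,1,1,10,1,1,5,44); ℓ=8 even so k=7
a_0=22:  p_0=22·1+0=22,  q_0=22·0+1=1
…
a_5=1:  p_5=1·2573+244=2817,  q_5=1·116+11=127
a_6=1:  p_6=1·2817+2573=5390,  q_6=1·127+116=243
a_7=5:  p_7=5·5390+2817=29767,  q_7=5·243+127=1342
→ (29767, 1342).  Check: 29767²=886074289, 492·1342²=886074288, difference 1.
n=2: (29767,1342)∘(29767,1342) = (29767·29767+492·1342·1342, 29767·1342+1342·29767) = (1772148577,79894628)
n=3: (1772148577,79894628)∘(29767,1342) = (29767·1772148577+492·1342·79894628, 29767·79894628+1342·1772148577) = (105503093353351,4756446782010)
n=4: (105503093353351,4756446782010)∘(29767,1342) = (29767·105503093353351+492·1342·4756446782010, 29767·4756446782010+1342·105503093353351) = (6281021157926249857,283170302640288712)
n=5: (6281021157926249857,283170302640288712)∘(29767,1342) = (29767·6281021157926249857+492·1342·283170302640288712, 29767·283170302640288712+1342·6281021157926249857) = (373934313510478265633287,16858260792630501398198)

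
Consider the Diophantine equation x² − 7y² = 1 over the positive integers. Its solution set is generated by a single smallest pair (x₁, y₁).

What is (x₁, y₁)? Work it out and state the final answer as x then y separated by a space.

8 3

√7 → a₀=2, period (1,1,1,4); ℓ=4 even so k=3
k=0  a_k=2  p_k/q_k = 2/1
k=1  a_k=1  p_k/q_k = 3/1
k=2  a_k=1  p_k/q_k = 5/2
k=3  a_k=1  p_k/q_k = 8/3
(x₁, y₁) = (8, 3);  8² − 7·3² = 1 ✓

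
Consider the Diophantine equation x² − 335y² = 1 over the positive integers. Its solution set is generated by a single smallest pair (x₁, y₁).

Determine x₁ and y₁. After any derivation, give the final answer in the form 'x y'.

√335 → a₀=18, period (3,3,3,36); ℓ=4 even so k=3
step 0: (18, 1)  from 18·(1,0) + (0,1)
step 1: (55, 3)  from 3·(18,1) + (1,0)
step 2: (183, 10)  from 3·(55,3) + (18,1)
step 3: (604, 33)  from 3·(183,10) + (55,3)
→ (604, 33).  Check: 604²=364816, 335·33²=364815, difference 1.

604 33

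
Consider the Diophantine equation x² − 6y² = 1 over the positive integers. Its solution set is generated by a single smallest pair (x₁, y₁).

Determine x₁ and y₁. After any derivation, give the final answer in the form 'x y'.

5 2

√6 → a₀=2, period (2,4); ℓ=2 even so k=1
a_0=2:  p_0=2·1+0=2,  q_0=2·0+1=1
a_1=2:  p_1=2·2+1=5,  q_1=2·1+0=2
(x₁, y₁) = (5, 2);  5² − 6·2² = 1 ✓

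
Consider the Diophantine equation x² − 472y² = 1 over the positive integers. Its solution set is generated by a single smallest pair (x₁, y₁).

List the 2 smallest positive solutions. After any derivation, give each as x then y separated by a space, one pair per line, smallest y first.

306917 14127
188396089777 8671632918

[21; 1,2,1,1,1,…,2,1,42] for √472; ℓ=14 ⇒ convergent index 13
step 0: (21, 1)  from 21·(1,0) + (0,1)
step 1: (22, 1)  from 1·(21,1) + (1,0)
…
step 3: (87, 4)  from 1·(65,3) + (22,1)
…
step 5: (239, 11)  from 1·(152,7) + (87,4)
step 6: (1108, 51)  from 4·(239,11) + (152,7)
…
step 8: (24224, 1115)  from 4·(5779,266) + (1108,51)
…
step 10: (54227, 2496)  from 1·(30003,1381) + (24224,1115)
…
step 12: (222687, 10250)  from 2·(84230,3877) + (54227,2496)
step 13: (306917, 14127)  from 1·(222687,10250) + (84230,3877)
(x₁, y₁) = (306917, 14127);  306917² − 472·14127² = 1 ✓
k=2:  x_2 = 306917·306917+472·14127·14127 = 188396089777,  y_2 = 306917·14127+14127·306917 = 8671632918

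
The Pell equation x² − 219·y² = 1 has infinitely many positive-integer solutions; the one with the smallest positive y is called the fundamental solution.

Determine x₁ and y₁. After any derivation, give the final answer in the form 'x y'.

[14; 1,3,1,28] for √219; ℓ=4 ⇒ convergent index 3
step 0: (14, 1)  from 14·(1,0) + (0,1)
…
step 2: (59, 4)  from 3·(15,1) + (14,1)
step 3: (74, 5)  from 1·(59,4) + (15,1)
→ (74, 5).  Check: 74²=5476, 219·5²=5475, difference 1.

74 5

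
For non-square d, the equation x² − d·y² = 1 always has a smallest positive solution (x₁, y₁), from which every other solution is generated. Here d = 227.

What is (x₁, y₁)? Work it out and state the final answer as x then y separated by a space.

226 15

√227 = [15; 15,30, …], period ℓ=2 (even) → k=1
a_0=15:  p_0=15·1+0=15,  q_0=15·0+1=1
a_1=15:  p_1=15·15+1=226,  q_1=15·1+0=15
fundamental: x₁=226, y₁=15  (since 51076 − 227·225 = 1)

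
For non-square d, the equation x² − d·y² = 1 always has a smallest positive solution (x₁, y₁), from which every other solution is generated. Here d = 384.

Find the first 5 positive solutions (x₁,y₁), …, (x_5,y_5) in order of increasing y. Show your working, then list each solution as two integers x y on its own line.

4801 245
46099201 2352490
442644523201 22588608735
4250272665676801 216895818720980
40811117693184120001 2082633628770241225

√384 = [19; 1,1,2,9,2,1,1,38, …], period ℓ=8 (even) → k=7
a_0=19:  p_0=19·1+0=19,  q_0=19·0+1=1
…
a_2=1:  p_2=1·20+19=39,  q_2=1·1+1=2
a_3=2:  p_3=2·39+20=98,  q_3=2·2+1=5
…
a_5=2:  p_5=2·921+98=1940,  q_5=2·47+5=99
a_6=1:  p_6=1·1940+921=2861,  q_6=1·99+47=146
a_7=1:  p_7=1·2861+1940=4801,  q_7=1·146+99=245
fundamental: x₁=4801, y₁=245  (since 23049601 − 384·60025 = 1)
k=2:  x_2 = 4801·4801+384·245·245 = 46099201,  y_2 = 4801·245+245·4801 = 2352490
k=3:  x_3 = 4801·46099201+384·245·2352490 = 442644523201,  y_3 = 4801·2352490+245·46099201 = 22588608735
k=4:  x_4 = 4801·442644523201+384·245·22588608735 = 4250272665676801,  y_4 = 4801·22588608735+245·442644523201 = 216895818720980
k=5:  x_5 = 4801·4250272665676801+384·245·216895818720980 = 40811117693184120001,  y_5 = 4801·216895818720980+245·4250272665676801 = 2082633628770241225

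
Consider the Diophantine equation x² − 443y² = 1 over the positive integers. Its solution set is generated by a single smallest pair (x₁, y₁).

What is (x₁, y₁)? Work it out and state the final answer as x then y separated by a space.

442 21

√443 → a₀=21, period (21,42); ℓ=2 even so k=1
i=0: a=21 ⇒ p=21, q=1
i=1: a=21 ⇒ p=442, q=21
fundamental: x₁=442, y₁=21  (since 195364 − 443·441 = 1)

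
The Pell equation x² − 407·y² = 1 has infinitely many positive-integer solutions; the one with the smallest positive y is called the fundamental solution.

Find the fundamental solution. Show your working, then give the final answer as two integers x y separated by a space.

2663 132

√407 = [20; 5,1,2,1,5,40, …], period ℓ=6 (even) → k=5
i=0: a=20 ⇒ p=20, q=1
i=1: a=5 ⇒ p=101, q=5
…
i=4: a=1 ⇒ p=464, q=23
i=5: a=5 ⇒ p=2663, q=132
fundamental: x₁=2663, y₁=132  (since 7091569 − 407·17424 = 1)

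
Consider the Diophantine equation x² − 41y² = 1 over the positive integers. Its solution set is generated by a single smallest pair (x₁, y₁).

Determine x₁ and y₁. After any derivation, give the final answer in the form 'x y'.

2049 320

√41 = [6; 2,2,12, …], period ℓ=3 (odd) → k=5
step 0: (6, 1)  from 6·(1,0) + (0,1)
…
step 2: (32, 5)  from 2·(13,2) + (6,1)
…
step 4: (826, 129)  from 2·(397,62) + (32,5)
step 5: (2049, 320)  from 2·(826,129) + (397,62)
(x₁, y₁) = (2049, 320);  2049² − 41·320² = 1 ✓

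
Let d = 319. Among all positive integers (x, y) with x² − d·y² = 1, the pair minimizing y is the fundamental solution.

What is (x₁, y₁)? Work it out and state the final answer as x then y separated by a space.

12901780 722361

√319 → a₀=17, period (1,6,5,1,4,…,6,1,34); ℓ=14 even so k=13
i=0: a=17 ⇒ p=17, q=1
i=1: a=1 ⇒ p=18, q=1
i=2: a=6 ⇒ p=125, q=7
i=3: a=5 ⇒ p=643, q=36
i=4: a=1 ⇒ p=768, q=43
…
i=6: a=3 ⇒ p=11913, q=667
i=7: a=1 ⇒ p=15628, q=875
i=8: a=3 ⇒ p=58797, q=3292
i=9: a=4 ⇒ p=250816, q=14043
i=10: a=1 ⇒ p=309613, q=17335
i=11: a=5 ⇒ p=1798881, q=100718
i=12: a=6 ⇒ p=11102899, q=621643
i=13: a=1 ⇒ p=12901780, q=722361
fundamental: x₁=12901780, y₁=722361  (since 166455927168400 − 319·521805414321 = 1)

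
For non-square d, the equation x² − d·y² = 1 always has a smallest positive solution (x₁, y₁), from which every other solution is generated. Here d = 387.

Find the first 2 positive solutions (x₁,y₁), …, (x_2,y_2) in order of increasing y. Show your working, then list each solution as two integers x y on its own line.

d=387: √d = [19; 1,2,19,2,1,38] (ℓ=6, even), read p_5/q_5
k=0  a_k=19  p_k/q_k = 19/1
k=1  a_k=1  p_k/q_k = 20/1
k=2  a_k=2  p_k/q_k = 59/3
…
k=4  a_k=2  p_k/q_k = 2341/119
k=5  a_k=1  p_k/q_k = 3482/177
(x₁, y₁) = (3482, 177);  3482² − 387·177² = 1 ✓
(3482+177√387)^2 = 24248647 + 1232628√387

3482 177
24248647 1232628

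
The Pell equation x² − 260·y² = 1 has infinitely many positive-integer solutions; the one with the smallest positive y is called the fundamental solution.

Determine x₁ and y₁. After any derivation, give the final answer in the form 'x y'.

129 8

√260 → a₀=16, period (8,32); ℓ=2 even so k=1
i=0: a=16 ⇒ p=16, q=1
i=1: a=8 ⇒ p=129, q=8
(x₁, y₁) = (129, 8);  129² − 260·8² = 1 ✓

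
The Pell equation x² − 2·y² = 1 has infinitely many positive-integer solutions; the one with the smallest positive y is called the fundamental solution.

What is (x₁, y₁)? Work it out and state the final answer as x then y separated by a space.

√2 = [1; 2, …], period ℓ=1 (odd) → k=1
a_0=1:  p_0=1·1+0=1,  q_0=1·0+1=1
a_1=2:  p_1=2·1+1=3,  q_1=2·1+0=2
fundamental: x₁=3, y₁=2  (since 9 − 2·4 = 1)

3 2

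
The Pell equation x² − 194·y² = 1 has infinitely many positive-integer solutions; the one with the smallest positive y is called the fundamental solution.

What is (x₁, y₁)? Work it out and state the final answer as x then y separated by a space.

√194 = [13; 1,12,1,26, …], period ℓ=4 (even) → k=3
k=0  a_k=13  p_k/q_k = 13/1
…
k=2  a_k=12  p_k/q_k = 181/13
k=3  a_k=1  p_k/q_k = 195/14
fundamental: x₁=195, y₁=14  (since 38025 − 194·196 = 1)

195 14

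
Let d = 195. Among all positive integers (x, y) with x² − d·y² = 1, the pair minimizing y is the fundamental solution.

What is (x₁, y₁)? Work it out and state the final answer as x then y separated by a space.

14 1

d=195: √d = [13; 1,26] (ℓ=2, even), read p_1/q_1
k=0  a_k=13  p_k/q_k = 13/1
k=1  a_k=1  p_k/q_k = 14/1
(x₁, y₁) = (14, 1);  14² − 195·1² = 1 ✓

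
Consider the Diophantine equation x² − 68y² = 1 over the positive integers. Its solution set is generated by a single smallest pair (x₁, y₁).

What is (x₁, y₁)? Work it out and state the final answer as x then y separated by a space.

√68 = [8; 4,16, …], period ℓ=2 (even) → k=1
a_0=8:  p_0=8·1+0=8,  q_0=8·0+1=1
a_1=4:  p_1=4·8+1=33,  q_1=4·1+0=4
(x₁, y₁) = (33, 4);  33² − 68·4² = 1 ✓

33 4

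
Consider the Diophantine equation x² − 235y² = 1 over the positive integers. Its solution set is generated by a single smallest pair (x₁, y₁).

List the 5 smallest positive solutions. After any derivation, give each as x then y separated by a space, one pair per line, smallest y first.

√235 → a₀=15, period (3,30); ℓ=2 even so k=1
i=0: a=15 ⇒ p=15, q=1
i=1: a=3 ⇒ p=46, q=3
fundamental: x₁=46, y₁=3  (since 2116 − 235·9 = 1)
n=2: (46,3)∘(46,3) = (46·46+235·3·3, 46·3+3·46) = (4231,276)
n=3: (4231,276)∘(46,3) = (46·4231+235·3·276, 46·276+3·4231) = (389206,25389)
n=4: (389206,25389)∘(46,3) = (46·389206+235·3·25389, 46·25389+3·389206) = (35802721,2335512)
n=5: (35802721,2335512)∘(46,3) = (46·35802721+235·3·2335512, 46·2335512+3·35802721) = (3293461126,214841715)

46 3
4231 276
389206 25389
35802721 2335512
3293461126 214841715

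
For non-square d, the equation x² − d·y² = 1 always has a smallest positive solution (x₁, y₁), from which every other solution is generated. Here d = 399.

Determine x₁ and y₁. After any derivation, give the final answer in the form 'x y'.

20 1

√399 → a₀=19, period (1,38); ℓ=2 even so k=1
step 0: (19, 1)  from 19·(1,0) + (0,1)
step 1: (20, 1)  from 1·(19,1) + (1,0)
→ (20, 1).  Check: 20²=400, 399·1²=399, difference 1.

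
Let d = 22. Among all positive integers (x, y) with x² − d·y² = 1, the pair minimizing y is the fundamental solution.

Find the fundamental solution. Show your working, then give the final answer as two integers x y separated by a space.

197 42

d=22: √d = [4; 1,2,4,2,1,8] (ℓ=6, even), read p_5/q_5
k=0  a_k=4  p_k/q_k = 4/1
k=1  a_k=1  p_k/q_k = 5/1
…
k=3  a_k=4  p_k/q_k = 61/13
k=4  a_k=2  p_k/q_k = 136/29
k=5  a_k=1  p_k/q_k = 197/42
fundamental: x₁=197, y₁=42  (since 38809 − 22·1764 = 1)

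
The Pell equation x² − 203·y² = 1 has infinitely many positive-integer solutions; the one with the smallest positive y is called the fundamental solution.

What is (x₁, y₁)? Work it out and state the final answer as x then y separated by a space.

57 4

√203 = [14; 4,28, …], period ℓ=2 (even) → k=1
a_0=14:  p_0=14·1+0=14,  q_0=14·0+1=1
a_1=4:  p_1=4·14+1=57,  q_1=4·1+0=4
→ (57, 4).  Check: 57²=3249, 203·4²=3248, difference 1.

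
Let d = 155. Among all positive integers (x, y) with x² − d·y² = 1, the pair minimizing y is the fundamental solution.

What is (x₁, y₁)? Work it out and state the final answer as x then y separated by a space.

√155 → a₀=12, period (2,4,2,24); ℓ=4 even so k=3
i=0: a=12 ⇒ p=12, q=1
i=1: a=2 ⇒ p=25, q=2
i=2: a=4 ⇒ p=112, q=9
i=3: a=2 ⇒ p=249, q=20
(x₁, y₁) = (249, 20);  249² − 155·20² = 1 ✓

249 20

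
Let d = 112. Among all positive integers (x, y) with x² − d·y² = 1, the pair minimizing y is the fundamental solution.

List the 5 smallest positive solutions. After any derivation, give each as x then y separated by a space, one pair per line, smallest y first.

127 12
32257 3048
8193151 774180
2081028097 196638672
528572943487 49945448508

[10; 1,1,2,1,1,20] for √112; ℓ=6 ⇒ convergent index 5
k=0  a_k=10  p_k/q_k = 10/1
…
k=3  a_k=2  p_k/q_k = 53/5
k=4  a_k=1  p_k/q_k = 74/7
k=5  a_k=1  p_k/q_k = 127/12
→ (127, 12).  Check: 127²=16129, 112·12²=16128, difference 1.
(x_2, y_2) = (127·127 + 112·12·12, 127·12 + 12·127) = (32257, 3048)
(x_3, y_3) = (127·32257 + 112·12·3048, 127·3048 + 12·32257) = (8193151, 774180)
(x_4, y_4) = (127·8193151 + 112·12·774180, 127·774180 + 12·8193151) = (2081028097, 196638672)
(x_5, y_5) = (127·2081028097 + 112·12·196638672, 127·196638672 + 12·2081028097) = (528572943487, 49945448508)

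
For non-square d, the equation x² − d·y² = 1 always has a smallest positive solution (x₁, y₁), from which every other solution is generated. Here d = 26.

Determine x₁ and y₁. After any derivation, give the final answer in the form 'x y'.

51 10

[5; 10] for √26; ℓ=1 ⇒ convergent index 1
i=0: a=5 ⇒ p=5, q=1
i=1: a=10 ⇒ p=51, q=10
→ (51, 10).  Check: 51²=2601, 26·10²=2600, difference 1.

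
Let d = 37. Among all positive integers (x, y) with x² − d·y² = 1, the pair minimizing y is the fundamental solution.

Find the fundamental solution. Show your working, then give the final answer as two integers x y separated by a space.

√37 → a₀=6, period (12); ℓ=1 odd so k=1
i=0: a=6 ⇒ p=6, q=1
i=1: a=12 ⇒ p=73, q=12
→ (73, 12).  Check: 73²=5329, 37·12²=5328, difference 1.

73 12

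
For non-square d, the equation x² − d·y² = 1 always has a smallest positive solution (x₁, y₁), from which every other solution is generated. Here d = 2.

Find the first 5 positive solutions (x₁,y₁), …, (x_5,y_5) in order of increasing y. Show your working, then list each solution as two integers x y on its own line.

3 2
17 12
99 70
577 408
3363 2378

[1; 2] for √2; ℓ=1 ⇒ convergent index 1
a_0=1:  p_0=1·1+0=1,  q_0=1·0+1=1
a_1=2:  p_1=2·1+1=3,  q_1=2·1+0=2
→ (3, 2).  Check: 3²=9, 2·2²=8, difference 1.
k=2:  x_2 = 3·3+2·2·2 = 17,  y_2 = 3·2+2·3 = 12
k=3:  x_3 = 3·17+2·2·12 = 99,  y_3 = 3·12+2·17 = 70
k=4:  x_4 = 3·99+2·2·70 = 577,  y_4 = 3·70+2·99 = 408
k=5:  x_5 = 3·577+2·2·408 = 3363,  y_5 = 3·408+2·577 = 2378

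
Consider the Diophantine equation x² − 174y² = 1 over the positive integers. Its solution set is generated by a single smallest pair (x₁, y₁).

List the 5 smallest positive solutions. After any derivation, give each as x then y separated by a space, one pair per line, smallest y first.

[13; 5,4,5,26] for √174; ℓ=4 ⇒ convergent index 3
step 0: (13, 1)  from 13·(1,0) + (0,1)
step 1: (66, 5)  from 5·(13,1) + (1,0)
step 2: (277, 21)  from 4·(66,5) + (13,1)
step 3: (1451, 110)  from 5·(277,21) + (66,5)
→ (1451, 110).  Check: 1451²=2105401, 174·110²=2105400, difference 1.
n=2: (1451,110)∘(1451,110) = (1451·1451+174·110·110, 1451·110+110·1451) = (4210801,319220)
n=3: (4210801,319220)∘(1451,110) = (1451·4210801+174·110·319220, 1451·319220+110·4210801) = (12219743051,926376330)
n=4: (12219743051,926376330)∘(1451,110) = (1451·12219743051+174·110·926376330, 1451·926376330+110·12219743051) = (35461690123201,2688343790440)
n=5: (35461690123201,2688343790440)∘(1451,110) = (1451·35461690123201+174·110·2688343790440, 1451·2688343790440+110·35461690123201) = (102909812517786251,7801572753480550)

1451 110
4210801 319220
12219743051 926376330
35461690123201 2688343790440
102909812517786251 7801572753480550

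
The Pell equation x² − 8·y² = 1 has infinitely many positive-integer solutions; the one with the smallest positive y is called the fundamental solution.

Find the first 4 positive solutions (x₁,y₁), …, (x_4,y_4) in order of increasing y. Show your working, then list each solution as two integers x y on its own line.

3 1
17 6
99 35
577 204

√8 → a₀=2, period (1,4); ℓ=2 even so k=1
i=0: a=2 ⇒ p=2, q=1
i=1: a=1 ⇒ p=3, q=1
fundamental: x₁=3, y₁=1  (since 9 − 8·1 = 1)
(x_2, y_2) = (3·3 + 8·1·1, 3·1 + 1·3) = (17, 6)
(x_3, y_3) = (3·17 + 8·1·6, 3·6 + 1·17) = (99, 35)
(x_4, y_4) = (3·99 + 8·1·35, 3·35 + 1·99) = (577, 204)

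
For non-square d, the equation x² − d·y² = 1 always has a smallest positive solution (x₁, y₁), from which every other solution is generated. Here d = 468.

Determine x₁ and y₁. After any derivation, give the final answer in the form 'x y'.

649 30

√468 = [21; 1,1,1,2,1,1,1,42, …], period ℓ=8 (even) → k=7
k=0  a_k=21  p_k/q_k = 21/1
…
k=2  a_k=1  p_k/q_k = 43/2
k=3  a_k=1  p_k/q_k = 65/3
k=4  a_k=2  p_k/q_k = 173/8
k=5  a_k=1  p_k/q_k = 238/11
k=6  a_k=1  p_k/q_k = 411/19
k=7  a_k=1  p_k/q_k = 649/30
fundamental: x₁=649, y₁=30  (since 421201 − 468·900 = 1)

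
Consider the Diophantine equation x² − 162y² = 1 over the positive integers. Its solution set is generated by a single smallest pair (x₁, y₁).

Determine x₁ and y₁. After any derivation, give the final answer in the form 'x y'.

19601 1540

√162 → a₀=12, period (1,2,1,2,12,2,1,2,1,24); ℓ=10 even so k=9
a_0=12:  p_0=12·1+0=12,  q_0=12·0+1=1
…
a_2=2:  p_2=2·13+12=38,  q_2=2·1+1=3
a_3=1:  p_3=1·38+13=51,  q_3=1·3+1=4
a_4=2:  p_4=2·51+38=140,  q_4=2·4+3=11
…
a_6=2:  p_6=2·1731+140=3602,  q_6=2·136+11=283
…
a_8=2:  p_8=2·5333+3602=14268,  q_8=2·419+283=1121
a_9=1:  p_9=1·14268+5333=19601,  q_9=1·1121+419=1540
→ (19601, 1540).  Check: 19601²=384199201, 162·1540²=384199200, difference 1.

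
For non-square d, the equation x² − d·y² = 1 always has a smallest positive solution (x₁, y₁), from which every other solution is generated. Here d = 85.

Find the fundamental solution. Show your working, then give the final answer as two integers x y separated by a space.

285769 30996

d=85: √d = [9; 4,1,1,4,18] (ℓ=5, odd), read p_9/q_9
step 0: (9, 1)  from 9·(1,0) + (0,1)
step 1: (37, 4)  from 4·(9,1) + (1,0)
step 2: (46, 5)  from 1·(37,4) + (9,1)
step 3: (83, 9)  from 1·(46,5) + (37,4)
step 4: (378, 41)  from 4·(83,9) + (46,5)
step 5: (6887, 747)  from 18·(378,41) + (83,9)
step 6: (27926, 3029)  from 4·(6887,747) + (378,41)
step 7: (34813, 3776)  from 1·(27926,3029) + (6887,747)
step 8: (62739, 6805)  from 1·(34813,3776) + (27926,3029)
step 9: (285769, 30996)  from 4·(62739,6805) + (34813,3776)
→ (285769, 30996).  Check: 285769²=81663921361, 85·30996²=81663921360, difference 1.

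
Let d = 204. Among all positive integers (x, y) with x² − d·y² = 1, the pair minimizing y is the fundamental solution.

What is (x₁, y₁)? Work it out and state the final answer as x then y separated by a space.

[14; 3,1,1,6,1,1,3,28] for √204; ℓ=8 ⇒ convergent index 7
a_0=14:  p_0=14·1+0=14,  q_0=14·0+1=1
…
a_6=1:  p_6=1·757+657=1414,  q_6=1·53+46=99
a_7=3:  p_7=3·1414+757=4999,  q_7=3·99+53=350
→ (4999, 350).  Check: 4999²=24990001, 204·350²=24990000, difference 1.

4999 350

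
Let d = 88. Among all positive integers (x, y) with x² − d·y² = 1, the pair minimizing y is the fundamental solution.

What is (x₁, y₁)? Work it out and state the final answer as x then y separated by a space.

197 21

d=88: √d = [9; 2,1,1,1,2,18] (ℓ=6, even), read p_5/q_5
step 0: (9, 1)  from 9·(1,0) + (0,1)
step 1: (19, 2)  from 2·(9,1) + (1,0)
…
step 3: (47, 5)  from 1·(28,3) + (19,2)
step 4: (75, 8)  from 1·(47,5) + (28,3)
step 5: (197, 21)  from 2·(75,8) + (47,5)
→ (197, 21).  Check: 197²=38809, 88·21²=38808, difference 1.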